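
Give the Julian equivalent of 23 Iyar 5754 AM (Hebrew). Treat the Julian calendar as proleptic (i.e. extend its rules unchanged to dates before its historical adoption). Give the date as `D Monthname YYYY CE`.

21 April 1994 CE

The source date corresponds to 4 May 1994 in the Gregorian calendar (JDN 2449477).
That day falls on 21 April 1994 CE in the Julian calendar.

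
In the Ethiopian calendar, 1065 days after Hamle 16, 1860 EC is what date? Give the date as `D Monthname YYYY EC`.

The starting date is JDN 2403536; 2403536 + 1065 = 2404601.
JDN 2404601 corresponds to 16 Sene 1863 EC.

16 Sene 1863 EC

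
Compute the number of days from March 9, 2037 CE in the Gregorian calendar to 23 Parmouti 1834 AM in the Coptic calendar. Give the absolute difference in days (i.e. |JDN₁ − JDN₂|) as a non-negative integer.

29638

First date → JDN 2465127; second date → JDN 2494765.
The interval is |2465127 − 2494765| = 29638 days.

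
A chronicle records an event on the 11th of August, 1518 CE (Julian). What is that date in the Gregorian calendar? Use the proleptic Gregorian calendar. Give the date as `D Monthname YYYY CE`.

At this point the Julian calendar is 10 days behind the Gregorian.
11 August 1518 Julian + 10 days → 21 August 1518 Gregorian.

21 August 1518 CE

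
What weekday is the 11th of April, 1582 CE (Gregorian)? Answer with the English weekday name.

Sunday

JDN 2298974 mod 7 = 6, and JDN 0 was a Monday, so this is a Sunday.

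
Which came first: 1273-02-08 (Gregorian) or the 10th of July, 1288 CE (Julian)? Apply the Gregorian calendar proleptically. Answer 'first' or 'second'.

The two dates have Julian Day Numbers 2186053 and 2191691 respectively.
Since 2186053 < 2191691, the first date comes first.

first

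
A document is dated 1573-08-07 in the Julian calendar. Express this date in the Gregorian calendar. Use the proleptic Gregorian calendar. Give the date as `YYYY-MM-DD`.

The Julian–Gregorian offset here is 10 days (Julian trailing).
7 August 1573 Julian + 10 days → 17 August 1573 Gregorian.

1573-08-17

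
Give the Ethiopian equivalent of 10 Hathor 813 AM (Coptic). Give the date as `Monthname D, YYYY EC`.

Both dates share Julian Day Number 2121682; in the Ethiopian calendar that is 10 Hidar 1089 EC.

Hidar 10, 1089 EC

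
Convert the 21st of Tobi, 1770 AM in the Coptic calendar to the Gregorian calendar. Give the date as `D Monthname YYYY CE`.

29 January 2054 CE

Julian Day Number of the source date = 2471297.
Converting JDN 2471297 to the Gregorian calendar gives 29 January 2054 CE.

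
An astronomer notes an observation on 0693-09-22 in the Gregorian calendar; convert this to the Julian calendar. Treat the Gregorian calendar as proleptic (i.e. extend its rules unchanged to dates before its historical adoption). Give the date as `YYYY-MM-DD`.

0693-09-19

At this point the Julian calendar is 3 days behind the Gregorian.
22 September 693 Gregorian − 3 days → 19 September 693 Julian.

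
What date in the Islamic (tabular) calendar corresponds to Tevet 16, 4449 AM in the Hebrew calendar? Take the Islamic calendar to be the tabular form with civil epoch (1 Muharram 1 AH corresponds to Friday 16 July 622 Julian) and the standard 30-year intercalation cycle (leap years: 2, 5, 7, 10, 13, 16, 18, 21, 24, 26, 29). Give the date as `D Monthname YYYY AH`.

The source date corresponds to 17 December 688 in the proleptic Gregorian calendar (JDN 1972698).
That day falls on 14 Jumada al-Thani 69 AH in the tabular Islamic calendar.

14 Jumada al-Thani 69 AH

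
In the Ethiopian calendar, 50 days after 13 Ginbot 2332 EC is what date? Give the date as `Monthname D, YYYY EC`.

The starting date is JDN 2575871; 2575871 + 50 = 2575921.
JDN 2575921 corresponds to Hamle 3, 2332 EC.

Hamle 3, 2332 EC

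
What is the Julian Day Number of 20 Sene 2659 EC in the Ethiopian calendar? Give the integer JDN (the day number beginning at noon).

Equivalently 2 July 2667 (Gregorian).
JDN 2400001 is 17 November 1858 CE (Gregorian), MJD 0; the target day is +295343 days from there, so JDN = 2695344.

2695344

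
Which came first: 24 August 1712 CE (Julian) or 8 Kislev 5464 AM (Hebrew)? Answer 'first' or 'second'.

second

First date → JDN 2346602; second date → JDN 2343387.
JDN 2343387 < JDN 2346602, so the second date is earlier.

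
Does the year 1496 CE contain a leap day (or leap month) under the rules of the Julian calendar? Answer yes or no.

1496 mod 4 = 0, so it is a leap year in the Julian calendar.

yes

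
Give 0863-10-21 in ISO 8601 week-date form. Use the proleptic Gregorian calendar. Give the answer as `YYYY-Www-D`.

The weekday is Sunday (ISO weekday 7).
That Sunday belongs to ISO week 42 of ISO year 863.

0863-W42-7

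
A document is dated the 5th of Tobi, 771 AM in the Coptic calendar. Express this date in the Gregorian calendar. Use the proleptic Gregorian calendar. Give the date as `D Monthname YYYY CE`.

6 January 1055 CE

Julian Day Number of the source date = 2106396.
Converting JDN 2106396 to the Gregorian calendar gives 6 January 1055 CE.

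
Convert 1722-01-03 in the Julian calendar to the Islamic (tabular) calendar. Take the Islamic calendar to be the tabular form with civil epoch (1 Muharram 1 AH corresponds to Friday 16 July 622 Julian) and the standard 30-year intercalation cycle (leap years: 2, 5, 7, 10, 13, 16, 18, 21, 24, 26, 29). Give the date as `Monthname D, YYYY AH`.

Both dates share Julian Day Number 2350021; in the tabular Islamic calendar that is 26 Rabi' al-Awwal 1134 AH.

Rabi' al-Awwal 26, 1134 AH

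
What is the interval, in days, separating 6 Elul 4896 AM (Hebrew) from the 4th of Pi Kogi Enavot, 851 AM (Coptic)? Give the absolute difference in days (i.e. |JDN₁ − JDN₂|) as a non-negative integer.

First date → JDN 2136199; second date → JDN 2135855.
The interval is |2136199 − 2135855| = 344 days.

344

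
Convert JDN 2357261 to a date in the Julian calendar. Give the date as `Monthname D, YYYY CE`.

October 30, 1741 CE

The Gregorian equivalent of JDN 2357261 is 10 November 1741.
In the Julian calendar that day is October 30, 1741 CE.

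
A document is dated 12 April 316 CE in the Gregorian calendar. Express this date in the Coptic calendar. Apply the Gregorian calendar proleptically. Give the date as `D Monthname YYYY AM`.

Both dates share Julian Day Number 1836578; in the Coptic calendar that is 16 Parmouti 32 AM.

16 Parmouti 32 AM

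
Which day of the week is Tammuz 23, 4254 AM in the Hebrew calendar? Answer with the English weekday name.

Wednesday

In the proleptic Gregorian calendar this is 14 July 494 (JDN 1901685).
1901685 ≡ 2 (mod 7); counting from Monday = 0 gives Wednesday.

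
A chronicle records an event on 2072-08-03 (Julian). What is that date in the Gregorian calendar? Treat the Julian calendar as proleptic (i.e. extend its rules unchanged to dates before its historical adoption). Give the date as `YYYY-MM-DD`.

2072-08-16

At this point the Julian calendar is 13 days behind the Gregorian.
3 August 2072 Julian + 13 days → 16 August 2072 Gregorian.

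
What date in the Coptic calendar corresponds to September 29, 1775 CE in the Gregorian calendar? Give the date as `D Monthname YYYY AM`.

20 Thout 1492 AM

Both dates share Julian Day Number 2369637; in the Coptic calendar that is 20 Thout 1492 AM.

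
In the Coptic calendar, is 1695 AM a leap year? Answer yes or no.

1695 mod 4 = 3; in the Coptic calendar a year is leap when year mod 4 = 3, so it is a leap year.

yes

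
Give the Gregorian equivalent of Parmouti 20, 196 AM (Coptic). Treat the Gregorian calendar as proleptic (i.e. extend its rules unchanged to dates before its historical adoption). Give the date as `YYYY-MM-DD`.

0480-04-16

Both dates share Julian Day Number 1896483; in the Gregorian calendar that is 16 April 480 CE.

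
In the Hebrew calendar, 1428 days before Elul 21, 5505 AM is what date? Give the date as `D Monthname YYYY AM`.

JDN of Elul 21, 5505 AM = 2358669.
2358669 − 1428 = 2357241.
JDN 2357241 in the Hebrew calendar is 11 Cheshvan 5502 AM.

11 Cheshvan 5502 AM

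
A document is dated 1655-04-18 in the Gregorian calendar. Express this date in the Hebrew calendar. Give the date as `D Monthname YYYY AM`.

Both dates share Julian Day Number 2325644; in the Hebrew calendar that is 11 Nisan 5415 AM.

11 Nisan 5415 AM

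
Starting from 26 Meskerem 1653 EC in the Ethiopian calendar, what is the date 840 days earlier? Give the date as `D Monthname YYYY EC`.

12 Sene 1650 EC

Counting 840 days back from JDN 2327639 reaches JDN 2326799, which is 12 Sene 1650 EC.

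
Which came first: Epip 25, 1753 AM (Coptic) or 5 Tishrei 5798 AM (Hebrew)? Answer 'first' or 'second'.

The two dates have Julian Day Numbers 2465272 and 2465316 respectively.
Since 2465272 < 2465316, the first date comes first.

first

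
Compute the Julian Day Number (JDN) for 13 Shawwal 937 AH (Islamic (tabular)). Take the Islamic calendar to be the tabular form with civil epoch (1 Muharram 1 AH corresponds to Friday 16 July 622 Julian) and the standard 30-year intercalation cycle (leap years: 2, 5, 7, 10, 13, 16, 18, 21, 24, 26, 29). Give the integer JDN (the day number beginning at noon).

2280405

In the proleptic Gregorian calendar the same day is 9 June 1531.
JDN 2299161 is 15 October 1582 CE (Gregorian); the target day is −18756 days from there, so JDN = 2280405.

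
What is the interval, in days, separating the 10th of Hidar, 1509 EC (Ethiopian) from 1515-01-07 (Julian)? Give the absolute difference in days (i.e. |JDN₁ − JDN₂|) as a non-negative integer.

JDN of the first date = 2275087.
JDN of the second date = 2274418.
|2274418 − 2275087| = 669.

669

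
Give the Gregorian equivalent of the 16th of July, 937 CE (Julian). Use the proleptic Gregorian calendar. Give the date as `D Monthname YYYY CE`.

At this point the Julian calendar is 5 days behind the Gregorian.
16 July 937 Julian + 5 days → 21 July 937 Gregorian.

21 July 937 CE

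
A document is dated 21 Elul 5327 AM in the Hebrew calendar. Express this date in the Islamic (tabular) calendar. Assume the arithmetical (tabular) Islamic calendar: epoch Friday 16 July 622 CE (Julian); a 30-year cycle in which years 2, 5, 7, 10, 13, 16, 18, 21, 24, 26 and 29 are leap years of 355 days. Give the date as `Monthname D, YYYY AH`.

Both dates share Julian Day Number 2293642; in the tabular Islamic calendar that is 20 Safar 975 AH.

Safar 20, 975 AH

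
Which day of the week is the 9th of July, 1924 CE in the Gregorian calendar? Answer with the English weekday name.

Wednesday

2423976 ≡ 2 (mod 7); counting from Monday = 0 gives Wednesday.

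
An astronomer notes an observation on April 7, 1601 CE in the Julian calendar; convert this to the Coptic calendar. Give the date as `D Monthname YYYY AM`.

The source date corresponds to 17 April 1601 in the Gregorian calendar (JDN 2305920).
That day falls on 12 Parmouti 1317 AM in the Coptic calendar.

12 Parmouti 1317 AM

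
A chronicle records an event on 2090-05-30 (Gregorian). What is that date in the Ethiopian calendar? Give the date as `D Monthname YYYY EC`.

22 Ginbot 2082 EC

Julian Day Number of the source date = 2484567.
Converting JDN 2484567 to the Ethiopian calendar gives 22 Ginbot 2082 EC.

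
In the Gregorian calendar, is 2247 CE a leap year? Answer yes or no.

2247 is not divisible by 4, so it is a common year.

no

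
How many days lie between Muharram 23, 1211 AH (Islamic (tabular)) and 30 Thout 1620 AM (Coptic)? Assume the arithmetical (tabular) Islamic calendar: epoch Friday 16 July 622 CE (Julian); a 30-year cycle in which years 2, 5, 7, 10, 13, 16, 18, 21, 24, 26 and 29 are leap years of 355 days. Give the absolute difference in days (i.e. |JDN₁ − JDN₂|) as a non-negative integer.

JDN of the first date = 2377246.
JDN of the second date = 2416399.
|2416399 − 2377246| = 39153.

39153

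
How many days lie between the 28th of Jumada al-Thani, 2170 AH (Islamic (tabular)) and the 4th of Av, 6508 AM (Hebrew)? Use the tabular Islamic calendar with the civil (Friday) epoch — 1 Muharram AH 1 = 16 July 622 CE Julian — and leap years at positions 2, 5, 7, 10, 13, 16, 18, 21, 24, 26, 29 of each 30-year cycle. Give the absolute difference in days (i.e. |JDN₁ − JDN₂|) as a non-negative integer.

7713

First date → JDN 2717236; second date → JDN 2724949.
The interval is |2717236 − 2724949| = 7713 days.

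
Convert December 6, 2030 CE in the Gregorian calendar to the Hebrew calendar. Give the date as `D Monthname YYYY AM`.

Julian Day Number of the source date = 2462842.
Converting JDN 2462842 to the Hebrew calendar gives 10 Kislev 5791 AM.

10 Kislev 5791 AM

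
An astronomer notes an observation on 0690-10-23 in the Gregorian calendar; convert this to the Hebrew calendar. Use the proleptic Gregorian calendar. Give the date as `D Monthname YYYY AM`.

11 Cheshvan 4451 AM

Julian Day Number of the source date = 1973373.
Converting JDN 1973373 to the Hebrew calendar gives 11 Cheshvan 4451 AM.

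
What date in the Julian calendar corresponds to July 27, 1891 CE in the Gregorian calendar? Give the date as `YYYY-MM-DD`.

1891-07-15

For dates in this range the Gregorian date is 12 days ahead of the Julian.
27 July 1891 Gregorian − 12 days → 15 July 1891 Julian.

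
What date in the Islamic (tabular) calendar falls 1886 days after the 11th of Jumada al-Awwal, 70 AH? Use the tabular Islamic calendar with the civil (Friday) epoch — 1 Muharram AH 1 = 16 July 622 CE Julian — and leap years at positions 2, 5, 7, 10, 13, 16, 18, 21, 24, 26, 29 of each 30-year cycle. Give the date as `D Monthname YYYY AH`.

Counting 1886 days forward from JDN 1973019 reaches JDN 1974905, which is 7 Ramadan 75 AH.

7 Ramadan 75 AH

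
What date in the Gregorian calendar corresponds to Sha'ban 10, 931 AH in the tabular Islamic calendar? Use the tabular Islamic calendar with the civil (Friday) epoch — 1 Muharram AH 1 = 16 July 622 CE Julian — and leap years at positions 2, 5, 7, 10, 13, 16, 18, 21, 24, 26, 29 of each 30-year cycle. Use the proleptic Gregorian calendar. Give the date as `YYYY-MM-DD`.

Both dates share Julian Day Number 2278217; in the Gregorian calendar that is 12 June 1525 CE.

1525-06-12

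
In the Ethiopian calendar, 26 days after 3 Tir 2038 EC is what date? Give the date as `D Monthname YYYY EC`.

JDN of 3 Tir 2038 EC = 2468357.
2468357 + 26 = 2468383.
JDN 2468383 in the Ethiopian calendar is 29 Tir 2038 EC.

29 Tir 2038 EC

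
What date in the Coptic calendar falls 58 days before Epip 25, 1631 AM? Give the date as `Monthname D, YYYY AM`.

Counting 58 days back from JDN 2420711 reaches JDN 2420653, which is Pashons 27, 1631 AM.

Pashons 27, 1631 AM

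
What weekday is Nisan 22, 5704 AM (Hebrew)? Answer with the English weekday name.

This is JDN 2431196 (15 April 1944 Gregorian).
Since JDN mod 7 = 5 (0 = Monday), the day is Saturday.

Saturday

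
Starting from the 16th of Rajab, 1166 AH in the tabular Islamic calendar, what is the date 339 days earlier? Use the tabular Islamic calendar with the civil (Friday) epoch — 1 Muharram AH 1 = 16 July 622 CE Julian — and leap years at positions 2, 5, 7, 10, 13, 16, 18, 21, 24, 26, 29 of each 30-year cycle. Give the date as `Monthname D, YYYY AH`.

The starting date is JDN 2361469; 2361469 − 339 = 2361130.
JDN 2361130 corresponds to Sha'ban 1, 1165 AH.

Sha'ban 1, 1165 AH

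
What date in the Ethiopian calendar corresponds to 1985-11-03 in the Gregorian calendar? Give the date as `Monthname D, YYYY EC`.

Both dates share Julian Day Number 2446373; in the Ethiopian calendar that is 24 Tikimt 1978 EC.

Tikimt 24, 1978 EC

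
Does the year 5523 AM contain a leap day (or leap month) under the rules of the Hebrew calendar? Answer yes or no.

no

Hebrew year 5523 is year 13 of its 19-year Metonic cycle; leap years are at positions 3, 6, 8, 11, 14, 17, 19, so it is a common year (12 months).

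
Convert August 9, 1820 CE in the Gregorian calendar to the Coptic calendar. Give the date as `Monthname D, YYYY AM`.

Julian Day Number of the source date = 2386022.
Converting JDN 2386022 to the Coptic calendar gives 4 Mesori 1536 AM.

Mesori 4, 1536 AM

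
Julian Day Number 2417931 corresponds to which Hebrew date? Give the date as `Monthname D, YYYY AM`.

The Gregorian equivalent of JDN 2417931 is 21 December 1907.
In the Hebrew calendar that day is Tevet 16, 5668 AM.

Tevet 16, 5668 AM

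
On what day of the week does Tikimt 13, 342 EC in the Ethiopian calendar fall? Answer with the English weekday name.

Equivalently 11 October 349 Gregorian, JDN 1848813.
JDN 1848813 mod 7 = 1, and JDN 0 was a Monday, so this is a Tuesday.

Tuesday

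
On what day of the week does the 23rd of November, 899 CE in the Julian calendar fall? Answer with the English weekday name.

Friday

This is JDN 2049744 (27 November 899 Gregorian).
JDN 2049744 mod 7 = 4, and JDN 0 was a Monday, so this is a Friday.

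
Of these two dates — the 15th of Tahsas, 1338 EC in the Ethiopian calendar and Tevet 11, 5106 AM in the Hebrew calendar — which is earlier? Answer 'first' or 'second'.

First date → JDN 2212664; second date → JDN 2212660.
JDN 2212660 < JDN 2212664, so the second date is earlier.

second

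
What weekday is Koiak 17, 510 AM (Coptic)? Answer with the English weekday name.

Friday

Equivalently 17 December 793 Gregorian, JDN 2011048.
Since JDN mod 7 = 4 (0 = Monday), the day is Friday.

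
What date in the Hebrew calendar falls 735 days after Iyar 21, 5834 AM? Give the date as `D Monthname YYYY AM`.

19 Iyar 5836 AM

JDN of Iyar 21, 5834 AM = 2478711.
2478711 + 735 = 2479446.
JDN 2479446 in the Hebrew calendar is 19 Iyar 5836 AM.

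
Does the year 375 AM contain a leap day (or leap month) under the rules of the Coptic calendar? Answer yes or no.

yes

375 mod 4 = 3; in the Coptic calendar a year is leap when year mod 4 = 3, so it is a leap year.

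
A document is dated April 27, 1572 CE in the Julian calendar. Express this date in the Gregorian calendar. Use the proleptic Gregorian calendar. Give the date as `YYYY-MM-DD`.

1572-05-07

For dates in this range the Gregorian date is 10 days ahead of the Julian.
27 April 1572 Julian + 10 days → 7 May 1572 Gregorian.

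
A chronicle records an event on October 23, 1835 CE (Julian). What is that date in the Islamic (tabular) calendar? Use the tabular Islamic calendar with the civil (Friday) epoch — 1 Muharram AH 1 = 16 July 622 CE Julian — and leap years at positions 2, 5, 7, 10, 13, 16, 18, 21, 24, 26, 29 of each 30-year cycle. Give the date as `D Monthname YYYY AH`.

Both dates share Julian Day Number 2391587; in the tabular Islamic calendar that is 13 Rajab 1251 AH.

13 Rajab 1251 AH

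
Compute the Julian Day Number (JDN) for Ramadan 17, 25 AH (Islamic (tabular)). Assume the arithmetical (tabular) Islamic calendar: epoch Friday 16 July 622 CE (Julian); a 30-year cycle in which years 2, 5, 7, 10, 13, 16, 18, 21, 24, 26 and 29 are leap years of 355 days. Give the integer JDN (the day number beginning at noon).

Equivalently 10 July 646 (proleptic Gregorian).
JDN 2400001 is 17 November 1858 CE (Gregorian), MJD 0; the target day is −442804 days from there, so JDN = 1957197.

1957197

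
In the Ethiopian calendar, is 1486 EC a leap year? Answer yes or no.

1486 mod 4 = 2; in the Ethiopian calendar a year is leap when year mod 4 = 3, so it is a common year.

no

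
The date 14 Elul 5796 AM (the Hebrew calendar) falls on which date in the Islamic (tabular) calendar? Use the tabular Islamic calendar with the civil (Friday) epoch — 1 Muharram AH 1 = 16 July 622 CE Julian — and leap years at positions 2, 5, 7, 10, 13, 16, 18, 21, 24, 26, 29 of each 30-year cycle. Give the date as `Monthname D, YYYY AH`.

The source date corresponds to 6 September 2036 in the Gregorian calendar (JDN 2464943).
That day falls on 15 Rajab 1458 AH in the tabular Islamic calendar.

Rajab 15, 1458 AH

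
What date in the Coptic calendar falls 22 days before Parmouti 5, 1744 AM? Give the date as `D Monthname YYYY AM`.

JDN of Parmouti 5, 1744 AM = 2461875.
2461875 − 22 = 2461853.
JDN 2461853 in the Coptic calendar is 13 Paremhat 1744 AM.

13 Paremhat 1744 AM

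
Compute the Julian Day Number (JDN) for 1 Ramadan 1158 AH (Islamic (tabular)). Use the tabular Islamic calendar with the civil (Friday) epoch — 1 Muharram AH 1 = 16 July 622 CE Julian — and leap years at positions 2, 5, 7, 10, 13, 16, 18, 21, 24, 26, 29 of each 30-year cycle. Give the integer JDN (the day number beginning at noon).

2358678

Equivalently 27 September 1745 (Gregorian).
JDN 2451545 is 1 January 2000 CE (Gregorian); the target day is −92867 days from there, so JDN = 2358678.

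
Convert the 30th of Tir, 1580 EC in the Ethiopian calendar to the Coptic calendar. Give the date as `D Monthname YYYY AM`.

Julian Day Number of the source date = 2301100.
Converting JDN 2301100 to the Coptic calendar gives 30 Tobi 1304 AM.

30 Tobi 1304 AM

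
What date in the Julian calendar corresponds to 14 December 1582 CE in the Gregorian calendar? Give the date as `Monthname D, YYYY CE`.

At this point the Julian calendar is 10 days behind the Gregorian.
14 December 1582 Gregorian − 10 days → 4 December 1582 Julian.

December 4, 1582 CE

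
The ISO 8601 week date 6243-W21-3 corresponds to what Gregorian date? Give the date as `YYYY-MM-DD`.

6243-05-24

ISO week 1 of 6243 is the week containing the first Thursday of 6243.
Week 21, day 3 (Wednesday) lands on 6243-05-24.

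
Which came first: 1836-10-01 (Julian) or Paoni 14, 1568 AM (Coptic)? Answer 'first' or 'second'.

The two dates have Julian Day Numbers 2391931 and 2397660 respectively.
Since 2391931 < 2397660, the first date comes first.

first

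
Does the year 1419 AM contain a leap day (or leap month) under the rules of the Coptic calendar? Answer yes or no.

yes

1419 mod 4 = 3; in the Coptic calendar a year is leap when year mod 4 = 3, so it is a leap year.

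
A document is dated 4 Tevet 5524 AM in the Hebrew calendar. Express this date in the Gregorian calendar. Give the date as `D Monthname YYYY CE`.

10 December 1763 CE

Both dates share Julian Day Number 2365326; in the Gregorian calendar that is 10 December 1763 CE.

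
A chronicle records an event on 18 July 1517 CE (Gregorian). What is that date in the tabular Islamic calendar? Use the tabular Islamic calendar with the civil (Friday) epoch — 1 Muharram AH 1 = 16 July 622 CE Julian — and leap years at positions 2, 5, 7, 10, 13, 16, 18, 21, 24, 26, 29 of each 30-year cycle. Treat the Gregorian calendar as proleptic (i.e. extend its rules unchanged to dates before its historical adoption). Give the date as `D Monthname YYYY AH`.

18 Jumada al-Thani 923 AH

Both dates share Julian Day Number 2275331; in the tabular Islamic calendar that is 18 Jumada al-Thani 923 AH.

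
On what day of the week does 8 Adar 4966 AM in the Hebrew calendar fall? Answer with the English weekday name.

This is JDN 2161598 (25 February 1206 Gregorian).
2161598 ≡ 5 (mod 7); counting from Monday = 0 gives Saturday.

Saturday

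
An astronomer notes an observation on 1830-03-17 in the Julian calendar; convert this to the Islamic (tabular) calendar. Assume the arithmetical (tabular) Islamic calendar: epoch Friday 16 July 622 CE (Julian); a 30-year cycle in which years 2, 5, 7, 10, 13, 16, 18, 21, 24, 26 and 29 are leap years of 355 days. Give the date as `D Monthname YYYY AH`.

Both dates share Julian Day Number 2389541; in the tabular Islamic calendar that is 4 Shawwal 1245 AH.

4 Shawwal 1245 AH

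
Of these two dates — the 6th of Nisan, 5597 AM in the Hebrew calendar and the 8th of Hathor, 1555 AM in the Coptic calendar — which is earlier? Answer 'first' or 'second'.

first

First date → JDN 2392111; second date → JDN 2392695.
JDN 2392111 < JDN 2392695, so the first date is earlier.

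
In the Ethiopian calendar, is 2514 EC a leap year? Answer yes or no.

2514 mod 4 = 2; in the Ethiopian calendar a year is leap when year mod 4 = 3, so it is a common year.

no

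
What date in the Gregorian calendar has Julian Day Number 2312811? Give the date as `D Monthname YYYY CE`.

JDN 2451545 is 1 Jan 2000; 2312811 is −138734 days from there.

28 February 1620 CE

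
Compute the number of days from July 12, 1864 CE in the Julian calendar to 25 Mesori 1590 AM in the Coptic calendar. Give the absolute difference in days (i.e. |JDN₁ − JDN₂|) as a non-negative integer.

3689

JDN of the first date = 2402077.
JDN of the second date = 2405766.
|2405766 − 2402077| = 3689.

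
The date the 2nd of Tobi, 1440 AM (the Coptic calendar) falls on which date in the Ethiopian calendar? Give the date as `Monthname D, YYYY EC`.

Tir 2, 1716 EC

Both dates share Julian Day Number 2350746; in the Ethiopian calendar that is 2 Tir 1716 EC.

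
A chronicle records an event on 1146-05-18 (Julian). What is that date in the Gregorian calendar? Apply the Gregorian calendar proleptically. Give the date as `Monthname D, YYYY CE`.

The Julian–Gregorian offset here is 7 days (Julian trailing).
18 May 1146 Julian + 7 days → 25 May 1146 Gregorian.

May 25, 1146 CE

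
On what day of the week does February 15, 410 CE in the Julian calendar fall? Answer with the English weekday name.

This is JDN 1870856 (16 February 410 Gregorian).
JDN 1870856 mod 7 = 1, and JDN 0 was a Monday, so this is a Tuesday.

Tuesday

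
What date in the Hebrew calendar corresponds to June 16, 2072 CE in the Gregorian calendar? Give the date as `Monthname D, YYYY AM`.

Both dates share Julian Day Number 2478010; in the Hebrew calendar that is 30 Sivan 5832 AM.

Sivan 30, 5832 AM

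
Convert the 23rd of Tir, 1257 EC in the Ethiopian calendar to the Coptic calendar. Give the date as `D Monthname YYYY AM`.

Both dates share Julian Day Number 2183117; in the Coptic calendar that is 23 Tobi 981 AM.

23 Tobi 981 AM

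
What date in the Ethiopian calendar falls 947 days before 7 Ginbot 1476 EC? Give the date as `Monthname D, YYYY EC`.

Tikimt 1, 1474 EC

The starting date is JDN 2263211; 2263211 − 947 = 2262264.
JDN 2262264 corresponds to Tikimt 1, 1474 EC.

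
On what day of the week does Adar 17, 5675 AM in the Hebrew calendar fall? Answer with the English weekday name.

Wednesday

This is JDN 2420560 (3 March 1915 Gregorian).
Since JDN mod 7 = 2 (0 = Monday), the day is Wednesday.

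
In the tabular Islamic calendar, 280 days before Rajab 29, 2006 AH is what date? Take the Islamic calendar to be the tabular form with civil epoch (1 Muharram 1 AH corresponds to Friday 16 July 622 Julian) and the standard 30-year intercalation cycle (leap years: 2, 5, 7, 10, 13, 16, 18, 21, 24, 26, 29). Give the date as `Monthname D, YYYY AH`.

Counting 280 days back from JDN 2659150 reaches JDN 2658870, which is Shawwal 14, 2005 AH.

Shawwal 14, 2005 AH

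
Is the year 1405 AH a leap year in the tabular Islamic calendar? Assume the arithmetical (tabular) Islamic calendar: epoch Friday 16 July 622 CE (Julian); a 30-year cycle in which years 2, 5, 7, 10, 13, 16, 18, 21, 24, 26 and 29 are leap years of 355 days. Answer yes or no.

Year 1405 AH is year 25 of its 30-year cycle; leap positions are 2, 5, 7, 10, 13, 16, 18, 21, 24, 26, 29, so it is a common year (354 days).

no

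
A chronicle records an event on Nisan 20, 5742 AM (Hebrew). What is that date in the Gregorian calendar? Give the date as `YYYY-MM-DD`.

Julian Day Number of the source date = 2445073.
Converting JDN 2445073 to the Gregorian calendar gives 13 April 1982 CE.

1982-04-13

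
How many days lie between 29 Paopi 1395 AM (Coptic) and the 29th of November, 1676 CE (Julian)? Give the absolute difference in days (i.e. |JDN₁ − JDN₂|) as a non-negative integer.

JDN of the first date = 2334246.
JDN of the second date = 2333550.
|2333550 − 2334246| = 696.

696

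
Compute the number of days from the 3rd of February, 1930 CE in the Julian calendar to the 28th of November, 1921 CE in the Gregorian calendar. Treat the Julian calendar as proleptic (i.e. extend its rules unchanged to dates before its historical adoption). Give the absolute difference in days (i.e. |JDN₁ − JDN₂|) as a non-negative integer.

3002

First date → JDN 2426024; second date → JDN 2423022.
The interval is |2426024 − 2423022| = 3002 days.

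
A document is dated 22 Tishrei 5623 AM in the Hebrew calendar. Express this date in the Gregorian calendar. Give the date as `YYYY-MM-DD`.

1862-10-16

Both dates share Julian Day Number 2401430; in the Gregorian calendar that is 16 October 1862 CE.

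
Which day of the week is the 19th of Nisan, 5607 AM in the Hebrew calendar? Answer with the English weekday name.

Monday

Equivalently 5 April 1847 Gregorian, JDN 2395757.
JDN 2395757 mod 7 = 0, and JDN 0 was a Monday, so this is a Monday.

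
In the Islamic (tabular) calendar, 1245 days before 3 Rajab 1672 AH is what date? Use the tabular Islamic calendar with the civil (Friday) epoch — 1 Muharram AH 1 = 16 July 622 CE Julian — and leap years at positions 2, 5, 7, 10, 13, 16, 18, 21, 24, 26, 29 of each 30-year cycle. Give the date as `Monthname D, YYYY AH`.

Dhu al-Hijjah 28, 1668 AH

Counting 1245 days back from JDN 2540766 reaches JDN 2539521, which is Dhu al-Hijjah 28, 1668 AH.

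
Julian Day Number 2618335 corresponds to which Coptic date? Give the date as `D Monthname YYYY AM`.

The Gregorian equivalent of JDN 2618335 is 27 August 2456.
In the Coptic calendar that day is 18 Mesori 2172 AM.

18 Mesori 2172 AM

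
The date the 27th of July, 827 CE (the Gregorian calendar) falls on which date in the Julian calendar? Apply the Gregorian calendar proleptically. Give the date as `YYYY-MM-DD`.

At this point the Julian calendar is 4 days behind the Gregorian.
27 July 827 Gregorian − 4 days → 23 July 827 Julian.

0827-07-23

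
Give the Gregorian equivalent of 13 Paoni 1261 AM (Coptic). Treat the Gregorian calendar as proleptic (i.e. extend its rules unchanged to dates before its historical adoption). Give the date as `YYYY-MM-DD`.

1545-06-17

Both dates share Julian Day Number 2285527; in the Gregorian calendar that is 17 June 1545 CE.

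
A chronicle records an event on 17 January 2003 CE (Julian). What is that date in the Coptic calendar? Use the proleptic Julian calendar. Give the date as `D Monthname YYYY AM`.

22 Tobi 1719 AM

The source date corresponds to 30 January 2003 in the Gregorian calendar (JDN 2452670).
That day falls on 22 Tobi 1719 AM in the Coptic calendar.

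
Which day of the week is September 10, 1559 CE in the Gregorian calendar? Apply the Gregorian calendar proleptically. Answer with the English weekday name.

Thursday

Since JDN mod 7 = 3 (0 = Monday), the day is Thursday.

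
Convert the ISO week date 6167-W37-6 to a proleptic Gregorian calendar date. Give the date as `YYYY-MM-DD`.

6167-09-12

ISO week 1 of 6167 is the week containing the first Thursday of 6167.
Week 37, day 6 (Saturday) lands on 6167-09-12.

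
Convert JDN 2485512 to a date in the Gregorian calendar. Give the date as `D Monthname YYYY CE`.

Counting from JDN 2299161 = 15 Oct 1582 gives an offset of 186351 days.

30 December 2092 CE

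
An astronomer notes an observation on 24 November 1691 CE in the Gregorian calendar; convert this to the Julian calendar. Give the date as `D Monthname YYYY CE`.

For dates in this range the Gregorian date is 10 days ahead of the Julian.
24 November 1691 Gregorian − 10 days → 14 November 1691 Julian.

14 November 1691 CE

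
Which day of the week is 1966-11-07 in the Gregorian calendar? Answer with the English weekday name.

Monday

Since JDN mod 7 = 0 (0 = Monday), the day is Monday.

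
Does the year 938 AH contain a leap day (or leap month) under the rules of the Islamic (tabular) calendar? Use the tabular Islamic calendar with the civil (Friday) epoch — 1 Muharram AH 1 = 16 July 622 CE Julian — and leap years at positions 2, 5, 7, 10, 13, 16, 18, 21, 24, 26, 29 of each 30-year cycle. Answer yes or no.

Year 938 AH is year 8 of its 30-year cycle; leap positions are 2, 5, 7, 10, 13, 16, 18, 21, 24, 26, 29, so it is a common year (354 days).

no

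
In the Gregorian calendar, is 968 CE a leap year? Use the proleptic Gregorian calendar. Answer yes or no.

yes

968 is divisible by 4 and not by 100, so it is a leap year.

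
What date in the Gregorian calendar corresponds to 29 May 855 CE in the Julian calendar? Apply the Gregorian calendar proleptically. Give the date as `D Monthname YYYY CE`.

At this point the Julian calendar is 4 days behind the Gregorian.
29 May 855 Julian + 4 days → 2 June 855 Gregorian.

2 June 855 CE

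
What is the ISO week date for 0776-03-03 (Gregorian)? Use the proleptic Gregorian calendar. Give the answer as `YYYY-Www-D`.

The weekday is Wednesday (ISO weekday 3).
That Wednesday belongs to ISO week 10 of ISO year 776.

0776-W10-3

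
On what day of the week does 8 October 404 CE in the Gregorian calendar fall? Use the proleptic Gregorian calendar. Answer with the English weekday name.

Friday

JDN 1868899 mod 7 = 4, and JDN 0 was a Monday, so this is a Friday.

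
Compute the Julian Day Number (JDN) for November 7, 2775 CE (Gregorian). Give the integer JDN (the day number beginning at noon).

JDN 2299161 is 15 October 1582 CE (Gregorian); the target day is +435757 days from there, so JDN = 2734918.

2734918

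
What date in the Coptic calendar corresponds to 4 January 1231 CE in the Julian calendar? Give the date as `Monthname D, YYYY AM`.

Tobi 9, 947 AM

Both dates share Julian Day Number 2170684; in the Coptic calendar that is 9 Tobi 947 AM.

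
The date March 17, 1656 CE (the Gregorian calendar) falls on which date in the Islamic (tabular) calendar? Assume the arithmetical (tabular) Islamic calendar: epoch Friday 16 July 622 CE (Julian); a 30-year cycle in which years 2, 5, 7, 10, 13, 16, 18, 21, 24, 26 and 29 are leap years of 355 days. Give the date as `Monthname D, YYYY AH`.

Jumada al-Awwal 21, 1066 AH

Both dates share Julian Day Number 2325978; in the tabular Islamic calendar that is 21 Jumada al-Awwal 1066 AH.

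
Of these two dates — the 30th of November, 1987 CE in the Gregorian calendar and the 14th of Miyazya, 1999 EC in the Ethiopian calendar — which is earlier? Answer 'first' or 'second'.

first

The two dates have Julian Day Numbers 2447130 and 2454213 respectively.
Since 2447130 < 2454213, the first date comes first.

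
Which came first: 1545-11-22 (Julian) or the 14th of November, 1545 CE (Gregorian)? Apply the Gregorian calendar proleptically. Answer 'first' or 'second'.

The two dates have Julian Day Numbers 2285695 and 2285677 respectively.
Since 2285677 < 2285695, the second date comes first.

second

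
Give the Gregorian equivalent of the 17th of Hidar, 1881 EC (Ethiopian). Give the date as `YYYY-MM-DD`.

1888-11-25

Both dates share Julian Day Number 2410967; in the Gregorian calendar that is 25 November 1888 CE.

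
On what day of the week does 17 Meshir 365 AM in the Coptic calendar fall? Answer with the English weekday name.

Wednesday

This is JDN 1958147 (14 February 649 Gregorian).
JDN 1958147 mod 7 = 2, and JDN 0 was a Monday, so this is a Wednesday.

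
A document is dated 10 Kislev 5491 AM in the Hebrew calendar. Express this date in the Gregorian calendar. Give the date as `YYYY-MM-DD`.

Both dates share Julian Day Number 2353252; in the Gregorian calendar that is 19 November 1730 CE.

1730-11-19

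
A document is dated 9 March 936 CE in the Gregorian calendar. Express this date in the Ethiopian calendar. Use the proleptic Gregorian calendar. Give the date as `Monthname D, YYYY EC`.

Both dates share Julian Day Number 2062995; in the Ethiopian calendar that is 8 Megabit 928 EC.

Megabit 8, 928 EC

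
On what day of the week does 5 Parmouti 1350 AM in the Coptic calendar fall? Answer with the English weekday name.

This is JDN 2317966 (10 April 1634 Gregorian).
JDN 2317966 mod 7 = 0, and JDN 0 was a Monday, so this is a Monday.

Monday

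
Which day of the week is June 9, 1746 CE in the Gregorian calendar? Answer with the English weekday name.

Since JDN mod 7 = 3 (0 = Monday), the day is Thursday.

Thursday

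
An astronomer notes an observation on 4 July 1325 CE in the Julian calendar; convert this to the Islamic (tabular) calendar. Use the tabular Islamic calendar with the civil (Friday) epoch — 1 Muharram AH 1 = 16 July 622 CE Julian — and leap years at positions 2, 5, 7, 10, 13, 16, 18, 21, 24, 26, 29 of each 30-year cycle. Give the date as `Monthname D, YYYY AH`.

Both dates share Julian Day Number 2205199; in the tabular Islamic calendar that is 22 Rajab 725 AH.

Rajab 22, 725 AH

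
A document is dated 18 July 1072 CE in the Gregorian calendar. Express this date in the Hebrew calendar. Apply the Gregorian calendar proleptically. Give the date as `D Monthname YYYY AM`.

Julian Day Number of the source date = 2112799.
Converting JDN 2112799 to the Hebrew calendar gives 24 Tammuz 4832 AM.

24 Tammuz 4832 AM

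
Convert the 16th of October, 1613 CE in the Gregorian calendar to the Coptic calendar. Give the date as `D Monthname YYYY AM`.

9 Paopi 1330 AM

Both dates share Julian Day Number 2310485; in the Coptic calendar that is 9 Paopi 1330 AM.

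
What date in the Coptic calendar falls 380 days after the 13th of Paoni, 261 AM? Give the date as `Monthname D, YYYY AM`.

Paoni 28, 262 AM

Counting 380 days forward from JDN 1920277 reaches JDN 1920657, which is Paoni 28, 262 AM.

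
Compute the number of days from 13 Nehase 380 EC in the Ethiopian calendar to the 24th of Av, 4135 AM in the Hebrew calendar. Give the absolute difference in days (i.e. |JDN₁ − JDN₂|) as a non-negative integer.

4748

JDN of the first date = 1862993.
JDN of the second date = 1858245.
|1858245 − 1862993| = 4748.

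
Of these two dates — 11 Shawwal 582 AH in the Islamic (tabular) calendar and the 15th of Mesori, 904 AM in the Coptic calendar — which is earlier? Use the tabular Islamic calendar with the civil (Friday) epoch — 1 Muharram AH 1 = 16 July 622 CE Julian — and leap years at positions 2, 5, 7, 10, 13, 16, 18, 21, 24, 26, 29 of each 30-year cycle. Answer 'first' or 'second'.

Converting both to JDN: 2154603 vs 2155195; the smaller is the first.

first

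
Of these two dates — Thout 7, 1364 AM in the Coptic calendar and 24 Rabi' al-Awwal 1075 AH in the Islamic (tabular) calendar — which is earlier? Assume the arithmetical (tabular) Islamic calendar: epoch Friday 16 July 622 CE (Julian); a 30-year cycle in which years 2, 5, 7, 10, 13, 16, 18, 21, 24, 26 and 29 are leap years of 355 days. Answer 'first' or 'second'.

first

Converting both to JDN: 2322872 vs 2329112; the smaller is the first.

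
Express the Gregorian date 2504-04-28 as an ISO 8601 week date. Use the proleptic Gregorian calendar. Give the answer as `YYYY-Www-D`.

2504-W18-1

The weekday is Monday (ISO weekday 1).
That Monday belongs to ISO week 18 of ISO year 2504.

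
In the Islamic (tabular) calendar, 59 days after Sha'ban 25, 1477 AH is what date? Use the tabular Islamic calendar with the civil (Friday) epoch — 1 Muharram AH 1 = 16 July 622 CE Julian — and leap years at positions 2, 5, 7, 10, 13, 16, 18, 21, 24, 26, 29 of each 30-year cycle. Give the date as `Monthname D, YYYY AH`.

Shawwal 25, 1477 AH

JDN of Sha'ban 25, 1477 AH = 2471716.
2471716 + 59 = 2471775.
JDN 2471775 in the tabular Islamic calendar is Shawwal 25, 1477 AH.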